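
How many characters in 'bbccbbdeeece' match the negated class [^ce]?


Negated class [^ce] matches any char NOT in {c, e}
Scanning 'bbccbbdeeece':
  pos 0: 'b' -> MATCH
  pos 1: 'b' -> MATCH
  pos 2: 'c' -> no (excluded)
  pos 3: 'c' -> no (excluded)
  pos 4: 'b' -> MATCH
  pos 5: 'b' -> MATCH
  pos 6: 'd' -> MATCH
  pos 7: 'e' -> no (excluded)
  pos 8: 'e' -> no (excluded)
  pos 9: 'e' -> no (excluded)
  pos 10: 'c' -> no (excluded)
  pos 11: 'e' -> no (excluded)
Total matches: 5

5


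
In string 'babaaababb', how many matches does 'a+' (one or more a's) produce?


Pattern 'a+' matches one or more consecutive a's.
String: 'babaaababb'
Scanning for runs of a:
  Match 1: 'a' (length 1)
  Match 2: 'aaa' (length 3)
  Match 3: 'a' (length 1)
Total matches: 3

3


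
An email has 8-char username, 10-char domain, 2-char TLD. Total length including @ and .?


An email address has format: username@domain.tld
Username length: 8
'@' character: 1
Domain length: 10
'.' character: 1
TLD length: 2
Total = 8 + 1 + 10 + 1 + 2 = 22

22


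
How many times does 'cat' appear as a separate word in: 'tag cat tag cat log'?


Scanning each word for exact match 'cat':
  Word 1: 'tag' -> no
  Word 2: 'cat' -> MATCH
  Word 3: 'tag' -> no
  Word 4: 'cat' -> MATCH
  Word 5: 'log' -> no
Total matches: 2

2


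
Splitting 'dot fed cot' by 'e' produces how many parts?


Splitting by 'e' breaks the string at each occurrence of the separator.
Text: 'dot fed cot'
Parts after split:
  Part 1: 'dot f'
  Part 2: 'd cot'
Total parts: 2

2


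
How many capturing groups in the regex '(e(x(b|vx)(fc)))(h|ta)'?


To count capturing groups, count each '(' that starts a group.
Pattern: '(e(x(b|vx)(fc)))(h|ta)'
Walking through the pattern:
  Position 0: '(' -> group #1
  Position 2: '(' -> group #2
  Position 4: '(' -> group #3
  Position 10: '(' -> group #4
  Position 16: '(' -> group #5
Total capturing groups: 5

5


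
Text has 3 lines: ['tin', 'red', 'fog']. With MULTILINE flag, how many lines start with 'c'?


With MULTILINE flag, ^ matches the start of each line.
Lines: ['tin', 'red', 'fog']
Checking which lines start with 'c':
  Line 1: 'tin' -> no
  Line 2: 'red' -> no
  Line 3: 'fog' -> no
Matching lines: []
Count: 0

0


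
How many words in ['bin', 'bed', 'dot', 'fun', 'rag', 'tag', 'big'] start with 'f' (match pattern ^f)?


Pattern ^f anchors to start of word. Check which words begin with 'f':
  'bin' -> no
  'bed' -> no
  'dot' -> no
  'fun' -> MATCH (starts with 'f')
  'rag' -> no
  'tag' -> no
  'big' -> no
Matching words: ['fun']
Count: 1

1


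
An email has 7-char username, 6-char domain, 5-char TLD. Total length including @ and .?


An email address has format: username@domain.tld
Username length: 7
'@' character: 1
Domain length: 6
'.' character: 1
TLD length: 5
Total = 7 + 1 + 6 + 1 + 5 = 20

20


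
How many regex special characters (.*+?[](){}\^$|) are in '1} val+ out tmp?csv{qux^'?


Regex special characters are: . * + ? [ ] ( ) { } \ ^ $ |
Scanning '1} val+ out tmp?csv{qux^':
  pos 1: '}' -> SPECIAL
  pos 6: '+' -> SPECIAL
  pos 15: '?' -> SPECIAL
  pos 19: '{' -> SPECIAL
  pos 23: '^' -> SPECIAL
Special chars found: ['}', '+', '?', '{', '^']
Total: 5

5


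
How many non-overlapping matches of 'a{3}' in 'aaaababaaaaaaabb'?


Pattern 'a{3}' matches exactly 3 consecutive a's (greedy, non-overlapping).
String: 'aaaababaaaaaaabb'
Scanning for runs of a's:
  Run at pos 0: 'aaaa' (length 4) -> 1 match(es)
  Run at pos 5: 'a' (length 1) -> 0 match(es)
  Run at pos 7: 'aaaaaaa' (length 7) -> 2 match(es)
Matches found: ['aaa', 'aaa', 'aaa']
Total: 3

3


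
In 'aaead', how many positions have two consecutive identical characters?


Looking for consecutive identical characters in 'aaead':
  pos 0-1: 'a' vs 'a' -> MATCH ('aa')
  pos 1-2: 'a' vs 'e' -> different
  pos 2-3: 'e' vs 'a' -> different
  pos 3-4: 'a' vs 'd' -> different
Consecutive identical pairs: ['aa']
Count: 1

1


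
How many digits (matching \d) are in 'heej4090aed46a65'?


\d matches any digit 0-9.
Scanning 'heej4090aed46a65':
  pos 4: '4' -> DIGIT
  pos 5: '0' -> DIGIT
  pos 6: '9' -> DIGIT
  pos 7: '0' -> DIGIT
  pos 11: '4' -> DIGIT
  pos 12: '6' -> DIGIT
  pos 14: '6' -> DIGIT
  pos 15: '5' -> DIGIT
Digits found: ['4', '0', '9', '0', '4', '6', '6', '5']
Total: 8

8


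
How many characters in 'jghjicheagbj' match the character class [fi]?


Character class [fi] matches any of: {f, i}
Scanning string 'jghjicheagbj' character by character:
  pos 0: 'j' -> no
  pos 1: 'g' -> no
  pos 2: 'h' -> no
  pos 3: 'j' -> no
  pos 4: 'i' -> MATCH
  pos 5: 'c' -> no
  pos 6: 'h' -> no
  pos 7: 'e' -> no
  pos 8: 'a' -> no
  pos 9: 'g' -> no
  pos 10: 'b' -> no
  pos 11: 'j' -> no
Total matches: 1

1


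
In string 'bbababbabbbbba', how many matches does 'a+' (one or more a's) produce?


Pattern 'a+' matches one or more consecutive a's.
String: 'bbababbabbbbba'
Scanning for runs of a:
  Match 1: 'a' (length 1)
  Match 2: 'a' (length 1)
  Match 3: 'a' (length 1)
  Match 4: 'a' (length 1)
Total matches: 4

4


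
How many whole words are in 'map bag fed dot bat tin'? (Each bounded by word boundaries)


Word boundaries (\b) mark the start/end of each word.
Text: 'map bag fed dot bat tin'
Splitting by whitespace:
  Word 1: 'map'
  Word 2: 'bag'
  Word 3: 'fed'
  Word 4: 'dot'
  Word 5: 'bat'
  Word 6: 'tin'
Total whole words: 6

6


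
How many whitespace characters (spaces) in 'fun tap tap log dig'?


\s matches whitespace characters (spaces, tabs, etc.).
Text: 'fun tap tap log dig'
This text has 5 words separated by spaces.
Number of spaces = number of words - 1 = 5 - 1 = 4

4


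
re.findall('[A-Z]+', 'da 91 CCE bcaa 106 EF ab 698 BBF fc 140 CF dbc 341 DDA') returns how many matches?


Pattern '[A-Z]+' finds one or more uppercase letters.
Text: 'da 91 CCE bcaa 106 EF ab 698 BBF fc 140 CF dbc 341 DDA'
Scanning for matches:
  Match 1: 'CCE'
  Match 2: 'EF'
  Match 3: 'BBF'
  Match 4: 'CF'
  Match 5: 'DDA'
Total matches: 5

5


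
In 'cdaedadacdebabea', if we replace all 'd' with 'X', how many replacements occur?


re.sub('d', 'X', text) replaces every occurrence of 'd' with 'X'.
Text: 'cdaedadacdebabea'
Scanning for 'd':
  pos 1: 'd' -> replacement #1
  pos 4: 'd' -> replacement #2
  pos 6: 'd' -> replacement #3
  pos 9: 'd' -> replacement #4
Total replacements: 4

4


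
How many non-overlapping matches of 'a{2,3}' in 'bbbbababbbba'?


Pattern 'a{2,3}' matches between 2 and 3 consecutive a's (greedy).
String: 'bbbbababbbba'
Finding runs of a's and applying greedy matching:
  Run at pos 4: 'a' (length 1)
  Run at pos 6: 'a' (length 1)
  Run at pos 11: 'a' (length 1)
Matches: []
Count: 0

0


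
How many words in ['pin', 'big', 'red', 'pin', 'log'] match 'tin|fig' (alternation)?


Alternation 'tin|fig' matches either 'tin' or 'fig'.
Checking each word:
  'pin' -> no
  'big' -> no
  'red' -> no
  'pin' -> no
  'log' -> no
Matches: []
Count: 0

0


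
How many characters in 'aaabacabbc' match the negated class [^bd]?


Negated class [^bd] matches any char NOT in {b, d}
Scanning 'aaabacabbc':
  pos 0: 'a' -> MATCH
  pos 1: 'a' -> MATCH
  pos 2: 'a' -> MATCH
  pos 3: 'b' -> no (excluded)
  pos 4: 'a' -> MATCH
  pos 5: 'c' -> MATCH
  pos 6: 'a' -> MATCH
  pos 7: 'b' -> no (excluded)
  pos 8: 'b' -> no (excluded)
  pos 9: 'c' -> MATCH
Total matches: 7

7


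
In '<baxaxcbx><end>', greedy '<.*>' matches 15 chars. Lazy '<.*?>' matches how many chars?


Greedy '<.*>' tries to match as MUCH as possible.
Lazy '<.*?>' tries to match as LITTLE as possible.

String: '<baxaxcbx><end>'
Greedy '<.*>' starts at first '<' and extends to the LAST '>': '<baxaxcbx><end>' (15 chars)
Lazy '<.*?>' starts at first '<' and stops at the FIRST '>': '<baxaxcbx>' (10 chars)

10


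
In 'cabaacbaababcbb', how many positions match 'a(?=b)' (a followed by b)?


Lookahead 'a(?=b)' matches 'a' only when followed by 'b'.
String: 'cabaacbaababcbb'
Checking each position where char is 'a':
  pos 1: 'a' -> MATCH (next='b')
  pos 3: 'a' -> no (next='a')
  pos 4: 'a' -> no (next='c')
  pos 7: 'a' -> no (next='a')
  pos 8: 'a' -> MATCH (next='b')
  pos 10: 'a' -> MATCH (next='b')
Matching positions: [1, 8, 10]
Count: 3

3


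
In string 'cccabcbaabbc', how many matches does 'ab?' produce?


Pattern 'ab?' matches 'a' optionally followed by 'b'.
String: 'cccabcbaabbc'
Scanning left to right for 'a' then checking next char:
  Match 1: 'ab' (a followed by b)
  Match 2: 'a' (a not followed by b)
  Match 3: 'ab' (a followed by b)
Total matches: 3

3


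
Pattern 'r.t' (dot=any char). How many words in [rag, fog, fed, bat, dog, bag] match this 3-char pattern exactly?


Pattern 'r.t' means: starts with 'r', any single char, ends with 't'.
Checking each word (must be exactly 3 chars):
  'rag' (len=3): no
  'fog' (len=3): no
  'fed' (len=3): no
  'bat' (len=3): no
  'dog' (len=3): no
  'bag' (len=3): no
Matching words: []
Total: 0

0


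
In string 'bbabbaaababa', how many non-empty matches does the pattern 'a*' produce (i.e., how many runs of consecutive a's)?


Pattern 'a*' matches zero or more a's. We want non-empty runs of consecutive a's.
String: 'bbabbaaababa'
Walking through the string to find runs of a's:
  Run 1: positions 2-2 -> 'a'
  Run 2: positions 5-7 -> 'aaa'
  Run 3: positions 9-9 -> 'a'
  Run 4: positions 11-11 -> 'a'
Non-empty runs found: ['a', 'aaa', 'a', 'a']
Count: 4

4


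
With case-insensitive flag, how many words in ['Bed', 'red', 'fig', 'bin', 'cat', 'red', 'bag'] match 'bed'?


Case-insensitive matching: compare each word's lowercase form to 'bed'.
  'Bed' -> lower='bed' -> MATCH
  'red' -> lower='red' -> no
  'fig' -> lower='fig' -> no
  'bin' -> lower='bin' -> no
  'cat' -> lower='cat' -> no
  'red' -> lower='red' -> no
  'bag' -> lower='bag' -> no
Matches: ['Bed']
Count: 1

1


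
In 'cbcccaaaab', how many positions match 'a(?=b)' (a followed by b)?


Lookahead 'a(?=b)' matches 'a' only when followed by 'b'.
String: 'cbcccaaaab'
Checking each position where char is 'a':
  pos 5: 'a' -> no (next='a')
  pos 6: 'a' -> no (next='a')
  pos 7: 'a' -> no (next='a')
  pos 8: 'a' -> MATCH (next='b')
Matching positions: [8]
Count: 1

1


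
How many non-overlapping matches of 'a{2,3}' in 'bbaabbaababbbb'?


Pattern 'a{2,3}' matches between 2 and 3 consecutive a's (greedy).
String: 'bbaabbaababbbb'
Finding runs of a's and applying greedy matching:
  Run at pos 2: 'aa' (length 2)
  Run at pos 6: 'aa' (length 2)
  Run at pos 9: 'a' (length 1)
Matches: ['aa', 'aa']
Count: 2

2


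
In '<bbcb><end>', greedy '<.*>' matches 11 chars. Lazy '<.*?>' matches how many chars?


Greedy '<.*>' tries to match as MUCH as possible.
Lazy '<.*?>' tries to match as LITTLE as possible.

String: '<bbcb><end>'
Greedy '<.*>' starts at first '<' and extends to the LAST '>': '<bbcb><end>' (11 chars)
Lazy '<.*?>' starts at first '<' and stops at the FIRST '>': '<bbcb>' (6 chars)

6


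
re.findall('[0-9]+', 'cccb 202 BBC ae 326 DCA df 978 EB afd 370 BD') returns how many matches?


Pattern '[0-9]+' finds one or more digits.
Text: 'cccb 202 BBC ae 326 DCA df 978 EB afd 370 BD'
Scanning for matches:
  Match 1: '202'
  Match 2: '326'
  Match 3: '978'
  Match 4: '370'
Total matches: 4

4


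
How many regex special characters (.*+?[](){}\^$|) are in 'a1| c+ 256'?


Regex special characters are: . * + ? [ ] ( ) { } \ ^ $ |
Scanning 'a1| c+ 256':
  pos 2: '|' -> SPECIAL
  pos 5: '+' -> SPECIAL
Special chars found: ['|', '+']
Total: 2

2


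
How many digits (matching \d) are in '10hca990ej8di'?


\d matches any digit 0-9.
Scanning '10hca990ej8di':
  pos 0: '1' -> DIGIT
  pos 1: '0' -> DIGIT
  pos 5: '9' -> DIGIT
  pos 6: '9' -> DIGIT
  pos 7: '0' -> DIGIT
  pos 10: '8' -> DIGIT
Digits found: ['1', '0', '9', '9', '0', '8']
Total: 6

6


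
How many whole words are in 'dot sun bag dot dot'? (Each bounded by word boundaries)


Word boundaries (\b) mark the start/end of each word.
Text: 'dot sun bag dot dot'
Splitting by whitespace:
  Word 1: 'dot'
  Word 2: 'sun'
  Word 3: 'bag'
  Word 4: 'dot'
  Word 5: 'dot'
Total whole words: 5

5


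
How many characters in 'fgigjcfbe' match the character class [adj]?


Character class [adj] matches any of: {a, d, j}
Scanning string 'fgigjcfbe' character by character:
  pos 0: 'f' -> no
  pos 1: 'g' -> no
  pos 2: 'i' -> no
  pos 3: 'g' -> no
  pos 4: 'j' -> MATCH
  pos 5: 'c' -> no
  pos 6: 'f' -> no
  pos 7: 'b' -> no
  pos 8: 'e' -> no
Total matches: 1

1


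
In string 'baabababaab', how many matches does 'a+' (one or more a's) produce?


Pattern 'a+' matches one or more consecutive a's.
String: 'baabababaab'
Scanning for runs of a:
  Match 1: 'aa' (length 2)
  Match 2: 'a' (length 1)
  Match 3: 'a' (length 1)
  Match 4: 'aa' (length 2)
Total matches: 4

4


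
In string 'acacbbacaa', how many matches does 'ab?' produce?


Pattern 'ab?' matches 'a' optionally followed by 'b'.
String: 'acacbbacaa'
Scanning left to right for 'a' then checking next char:
  Match 1: 'a' (a not followed by b)
  Match 2: 'a' (a not followed by b)
  Match 3: 'a' (a not followed by b)
  Match 4: 'a' (a not followed by b)
  Match 5: 'a' (a not followed by b)
Total matches: 5

5


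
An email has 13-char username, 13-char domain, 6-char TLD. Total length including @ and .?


An email address has format: username@domain.tld
Username length: 13
'@' character: 1
Domain length: 13
'.' character: 1
TLD length: 6
Total = 13 + 1 + 13 + 1 + 6 = 34

34


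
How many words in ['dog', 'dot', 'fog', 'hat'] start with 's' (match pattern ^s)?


Pattern ^s anchors to start of word. Check which words begin with 's':
  'dog' -> no
  'dot' -> no
  'fog' -> no
  'hat' -> no
Matching words: []
Count: 0

0


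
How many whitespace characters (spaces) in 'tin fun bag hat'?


\s matches whitespace characters (spaces, tabs, etc.).
Text: 'tin fun bag hat'
This text has 4 words separated by spaces.
Number of spaces = number of words - 1 = 4 - 1 = 3

3


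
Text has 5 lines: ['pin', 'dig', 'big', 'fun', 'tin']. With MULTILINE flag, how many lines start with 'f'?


With MULTILINE flag, ^ matches the start of each line.
Lines: ['pin', 'dig', 'big', 'fun', 'tin']
Checking which lines start with 'f':
  Line 1: 'pin' -> no
  Line 2: 'dig' -> no
  Line 3: 'big' -> no
  Line 4: 'fun' -> MATCH
  Line 5: 'tin' -> no
Matching lines: ['fun']
Count: 1

1


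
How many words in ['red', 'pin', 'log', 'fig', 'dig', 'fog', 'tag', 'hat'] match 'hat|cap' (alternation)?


Alternation 'hat|cap' matches either 'hat' or 'cap'.
Checking each word:
  'red' -> no
  'pin' -> no
  'log' -> no
  'fig' -> no
  'dig' -> no
  'fog' -> no
  'tag' -> no
  'hat' -> MATCH
Matches: ['hat']
Count: 1

1


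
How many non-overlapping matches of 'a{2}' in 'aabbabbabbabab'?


Pattern 'a{2}' matches exactly 2 consecutive a's (greedy, non-overlapping).
String: 'aabbabbabbabab'
Scanning for runs of a's:
  Run at pos 0: 'aa' (length 2) -> 1 match(es)
  Run at pos 4: 'a' (length 1) -> 0 match(es)
  Run at pos 7: 'a' (length 1) -> 0 match(es)
  Run at pos 10: 'a' (length 1) -> 0 match(es)
  Run at pos 12: 'a' (length 1) -> 0 match(es)
Matches found: ['aa']
Total: 1

1


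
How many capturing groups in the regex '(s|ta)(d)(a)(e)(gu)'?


To count capturing groups, count each '(' that starts a group.
Pattern: '(s|ta)(d)(a)(e)(gu)'
Walking through the pattern:
  Position 0: '(' -> group #1
  Position 6: '(' -> group #2
  Position 9: '(' -> group #3
  Position 12: '(' -> group #4
  Position 15: '(' -> group #5
Total capturing groups: 5

5


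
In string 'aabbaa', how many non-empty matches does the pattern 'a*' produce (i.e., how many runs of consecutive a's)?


Pattern 'a*' matches zero or more a's. We want non-empty runs of consecutive a's.
String: 'aabbaa'
Walking through the string to find runs of a's:
  Run 1: positions 0-1 -> 'aa'
  Run 2: positions 4-5 -> 'aa'
Non-empty runs found: ['aa', 'aa']
Count: 2

2


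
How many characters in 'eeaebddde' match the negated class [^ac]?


Negated class [^ac] matches any char NOT in {a, c}
Scanning 'eeaebddde':
  pos 0: 'e' -> MATCH
  pos 1: 'e' -> MATCH
  pos 2: 'a' -> no (excluded)
  pos 3: 'e' -> MATCH
  pos 4: 'b' -> MATCH
  pos 5: 'd' -> MATCH
  pos 6: 'd' -> MATCH
  pos 7: 'd' -> MATCH
  pos 8: 'e' -> MATCH
Total matches: 8

8


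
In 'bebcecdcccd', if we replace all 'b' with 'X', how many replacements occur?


re.sub('b', 'X', text) replaces every occurrence of 'b' with 'X'.
Text: 'bebcecdcccd'
Scanning for 'b':
  pos 0: 'b' -> replacement #1
  pos 2: 'b' -> replacement #2
Total replacements: 2

2


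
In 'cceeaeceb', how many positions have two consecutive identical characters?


Looking for consecutive identical characters in 'cceeaeceb':
  pos 0-1: 'c' vs 'c' -> MATCH ('cc')
  pos 1-2: 'c' vs 'e' -> different
  pos 2-3: 'e' vs 'e' -> MATCH ('ee')
  pos 3-4: 'e' vs 'a' -> different
  pos 4-5: 'a' vs 'e' -> different
  pos 5-6: 'e' vs 'c' -> different
  pos 6-7: 'c' vs 'e' -> different
  pos 7-8: 'e' vs 'b' -> different
Consecutive identical pairs: ['cc', 'ee']
Count: 2

2


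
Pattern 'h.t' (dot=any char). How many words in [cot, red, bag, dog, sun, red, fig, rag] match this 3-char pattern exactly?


Pattern 'h.t' means: starts with 'h', any single char, ends with 't'.
Checking each word (must be exactly 3 chars):
  'cot' (len=3): no
  'red' (len=3): no
  'bag' (len=3): no
  'dog' (len=3): no
  'sun' (len=3): no
  'red' (len=3): no
  'fig' (len=3): no
  'rag' (len=3): no
Matching words: []
Total: 0

0


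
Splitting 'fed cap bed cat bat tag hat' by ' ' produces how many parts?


Splitting by ' ' breaks the string at each occurrence of the separator.
Text: 'fed cap bed cat bat tag hat'
Parts after split:
  Part 1: 'fed'
  Part 2: 'cap'
  Part 3: 'bed'
  Part 4: 'cat'
  Part 5: 'bat'
  Part 6: 'tag'
  Part 7: 'hat'
Total parts: 7

7


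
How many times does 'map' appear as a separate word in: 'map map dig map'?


Scanning each word for exact match 'map':
  Word 1: 'map' -> MATCH
  Word 2: 'map' -> MATCH
  Word 3: 'dig' -> no
  Word 4: 'map' -> MATCH
Total matches: 3

3


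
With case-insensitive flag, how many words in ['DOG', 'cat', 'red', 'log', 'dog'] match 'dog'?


Case-insensitive matching: compare each word's lowercase form to 'dog'.
  'DOG' -> lower='dog' -> MATCH
  'cat' -> lower='cat' -> no
  'red' -> lower='red' -> no
  'log' -> lower='log' -> no
  'dog' -> lower='dog' -> MATCH
Matches: ['DOG', 'dog']
Count: 2

2


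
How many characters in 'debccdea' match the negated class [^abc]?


Negated class [^abc] matches any char NOT in {a, b, c}
Scanning 'debccdea':
  pos 0: 'd' -> MATCH
  pos 1: 'e' -> MATCH
  pos 2: 'b' -> no (excluded)
  pos 3: 'c' -> no (excluded)
  pos 4: 'c' -> no (excluded)
  pos 5: 'd' -> MATCH
  pos 6: 'e' -> MATCH
  pos 7: 'a' -> no (excluded)
Total matches: 4

4


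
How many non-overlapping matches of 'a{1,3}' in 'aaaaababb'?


Pattern 'a{1,3}' matches between 1 and 3 consecutive a's (greedy).
String: 'aaaaababb'
Finding runs of a's and applying greedy matching:
  Run at pos 0: 'aaaaa' (length 5)
  Run at pos 6: 'a' (length 1)
Matches: ['aaa', 'aa', 'a']
Count: 3

3


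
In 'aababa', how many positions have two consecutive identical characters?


Looking for consecutive identical characters in 'aababa':
  pos 0-1: 'a' vs 'a' -> MATCH ('aa')
  pos 1-2: 'a' vs 'b' -> different
  pos 2-3: 'b' vs 'a' -> different
  pos 3-4: 'a' vs 'b' -> different
  pos 4-5: 'b' vs 'a' -> different
Consecutive identical pairs: ['aa']
Count: 1

1


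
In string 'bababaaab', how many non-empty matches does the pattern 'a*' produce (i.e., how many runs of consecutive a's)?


Pattern 'a*' matches zero or more a's. We want non-empty runs of consecutive a's.
String: 'bababaaab'
Walking through the string to find runs of a's:
  Run 1: positions 1-1 -> 'a'
  Run 2: positions 3-3 -> 'a'
  Run 3: positions 5-7 -> 'aaa'
Non-empty runs found: ['a', 'a', 'aaa']
Count: 3

3


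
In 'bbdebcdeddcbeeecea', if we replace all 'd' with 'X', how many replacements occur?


re.sub('d', 'X', text) replaces every occurrence of 'd' with 'X'.
Text: 'bbdebcdeddcbeeecea'
Scanning for 'd':
  pos 2: 'd' -> replacement #1
  pos 6: 'd' -> replacement #2
  pos 8: 'd' -> replacement #3
  pos 9: 'd' -> replacement #4
Total replacements: 4

4


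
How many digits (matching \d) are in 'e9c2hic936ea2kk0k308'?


\d matches any digit 0-9.
Scanning 'e9c2hic936ea2kk0k308':
  pos 1: '9' -> DIGIT
  pos 3: '2' -> DIGIT
  pos 7: '9' -> DIGIT
  pos 8: '3' -> DIGIT
  pos 9: '6' -> DIGIT
  pos 12: '2' -> DIGIT
  pos 15: '0' -> DIGIT
  pos 17: '3' -> DIGIT
  pos 18: '0' -> DIGIT
  pos 19: '8' -> DIGIT
Digits found: ['9', '2', '9', '3', '6', '2', '0', '3', '0', '8']
Total: 10

10


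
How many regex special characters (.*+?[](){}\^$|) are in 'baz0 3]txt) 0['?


Regex special characters are: . * + ? [ ] ( ) { } \ ^ $ |
Scanning 'baz0 3]txt) 0[':
  pos 6: ']' -> SPECIAL
  pos 10: ')' -> SPECIAL
  pos 13: '[' -> SPECIAL
Special chars found: [']', ')', '[']
Total: 3

3


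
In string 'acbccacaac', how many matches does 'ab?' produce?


Pattern 'ab?' matches 'a' optionally followed by 'b'.
String: 'acbccacaac'
Scanning left to right for 'a' then checking next char:
  Match 1: 'a' (a not followed by b)
  Match 2: 'a' (a not followed by b)
  Match 3: 'a' (a not followed by b)
  Match 4: 'a' (a not followed by b)
Total matches: 4

4


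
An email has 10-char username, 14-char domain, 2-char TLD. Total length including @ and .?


An email address has format: username@domain.tld
Username length: 10
'@' character: 1
Domain length: 14
'.' character: 1
TLD length: 2
Total = 10 + 1 + 14 + 1 + 2 = 28

28


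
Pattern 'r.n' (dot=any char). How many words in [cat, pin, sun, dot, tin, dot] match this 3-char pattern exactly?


Pattern 'r.n' means: starts with 'r', any single char, ends with 'n'.
Checking each word (must be exactly 3 chars):
  'cat' (len=3): no
  'pin' (len=3): no
  'sun' (len=3): no
  'dot' (len=3): no
  'tin' (len=3): no
  'dot' (len=3): no
Matching words: []
Total: 0

0


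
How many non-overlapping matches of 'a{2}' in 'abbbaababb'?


Pattern 'a{2}' matches exactly 2 consecutive a's (greedy, non-overlapping).
String: 'abbbaababb'
Scanning for runs of a's:
  Run at pos 0: 'a' (length 1) -> 0 match(es)
  Run at pos 4: 'aa' (length 2) -> 1 match(es)
  Run at pos 7: 'a' (length 1) -> 0 match(es)
Matches found: ['aa']
Total: 1

1


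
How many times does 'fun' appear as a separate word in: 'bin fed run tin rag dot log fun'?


Scanning each word for exact match 'fun':
  Word 1: 'bin' -> no
  Word 2: 'fed' -> no
  Word 3: 'run' -> no
  Word 4: 'tin' -> no
  Word 5: 'rag' -> no
  Word 6: 'dot' -> no
  Word 7: 'log' -> no
  Word 8: 'fun' -> MATCH
Total matches: 1

1


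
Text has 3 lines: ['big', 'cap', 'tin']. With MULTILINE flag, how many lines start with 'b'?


With MULTILINE flag, ^ matches the start of each line.
Lines: ['big', 'cap', 'tin']
Checking which lines start with 'b':
  Line 1: 'big' -> MATCH
  Line 2: 'cap' -> no
  Line 3: 'tin' -> no
Matching lines: ['big']
Count: 1

1


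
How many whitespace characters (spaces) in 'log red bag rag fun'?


\s matches whitespace characters (spaces, tabs, etc.).
Text: 'log red bag rag fun'
This text has 5 words separated by spaces.
Number of spaces = number of words - 1 = 5 - 1 = 4

4


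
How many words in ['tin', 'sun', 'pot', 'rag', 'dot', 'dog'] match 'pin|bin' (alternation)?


Alternation 'pin|bin' matches either 'pin' or 'bin'.
Checking each word:
  'tin' -> no
  'sun' -> no
  'pot' -> no
  'rag' -> no
  'dot' -> no
  'dog' -> no
Matches: []
Count: 0

0


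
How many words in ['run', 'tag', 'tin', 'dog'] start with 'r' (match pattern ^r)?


Pattern ^r anchors to start of word. Check which words begin with 'r':
  'run' -> MATCH (starts with 'r')
  'tag' -> no
  'tin' -> no
  'dog' -> no
Matching words: ['run']
Count: 1

1


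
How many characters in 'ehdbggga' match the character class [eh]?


Character class [eh] matches any of: {e, h}
Scanning string 'ehdbggga' character by character:
  pos 0: 'e' -> MATCH
  pos 1: 'h' -> MATCH
  pos 2: 'd' -> no
  pos 3: 'b' -> no
  pos 4: 'g' -> no
  pos 5: 'g' -> no
  pos 6: 'g' -> no
  pos 7: 'a' -> no
Total matches: 2

2


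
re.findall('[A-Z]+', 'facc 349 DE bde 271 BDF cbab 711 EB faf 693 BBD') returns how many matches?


Pattern '[A-Z]+' finds one or more uppercase letters.
Text: 'facc 349 DE bde 271 BDF cbab 711 EB faf 693 BBD'
Scanning for matches:
  Match 1: 'DE'
  Match 2: 'BDF'
  Match 3: 'EB'
  Match 4: 'BBD'
Total matches: 4

4


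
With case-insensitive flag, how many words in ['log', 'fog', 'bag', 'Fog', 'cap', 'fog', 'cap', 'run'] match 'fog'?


Case-insensitive matching: compare each word's lowercase form to 'fog'.
  'log' -> lower='log' -> no
  'fog' -> lower='fog' -> MATCH
  'bag' -> lower='bag' -> no
  'Fog' -> lower='fog' -> MATCH
  'cap' -> lower='cap' -> no
  'fog' -> lower='fog' -> MATCH
  'cap' -> lower='cap' -> no
  'run' -> lower='run' -> no
Matches: ['fog', 'Fog', 'fog']
Count: 3

3


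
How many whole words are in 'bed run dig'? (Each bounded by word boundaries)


Word boundaries (\b) mark the start/end of each word.
Text: 'bed run dig'
Splitting by whitespace:
  Word 1: 'bed'
  Word 2: 'run'
  Word 3: 'dig'
Total whole words: 3

3


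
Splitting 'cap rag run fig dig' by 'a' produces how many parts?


Splitting by 'a' breaks the string at each occurrence of the separator.
Text: 'cap rag run fig dig'
Parts after split:
  Part 1: 'c'
  Part 2: 'p r'
  Part 3: 'g run fig dig'
Total parts: 3

3


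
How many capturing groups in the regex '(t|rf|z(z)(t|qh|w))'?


To count capturing groups, count each '(' that starts a group.
Pattern: '(t|rf|z(z)(t|qh|w))'
Walking through the pattern:
  Position 0: '(' -> group #1
  Position 7: '(' -> group #2
  Position 10: '(' -> group #3
Total capturing groups: 3

3


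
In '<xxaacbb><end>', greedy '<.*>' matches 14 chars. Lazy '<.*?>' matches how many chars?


Greedy '<.*>' tries to match as MUCH as possible.
Lazy '<.*?>' tries to match as LITTLE as possible.

String: '<xxaacbb><end>'
Greedy '<.*>' starts at first '<' and extends to the LAST '>': '<xxaacbb><end>' (14 chars)
Lazy '<.*?>' starts at first '<' and stops at the FIRST '>': '<xxaacbb>' (9 chars)

9


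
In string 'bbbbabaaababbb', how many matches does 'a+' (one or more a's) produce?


Pattern 'a+' matches one or more consecutive a's.
String: 'bbbbabaaababbb'
Scanning for runs of a:
  Match 1: 'a' (length 1)
  Match 2: 'aaa' (length 3)
  Match 3: 'a' (length 1)
Total matches: 3

3


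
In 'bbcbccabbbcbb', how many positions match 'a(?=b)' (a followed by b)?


Lookahead 'a(?=b)' matches 'a' only when followed by 'b'.
String: 'bbcbccabbbcbb'
Checking each position where char is 'a':
  pos 6: 'a' -> MATCH (next='b')
Matching positions: [6]
Count: 1

1


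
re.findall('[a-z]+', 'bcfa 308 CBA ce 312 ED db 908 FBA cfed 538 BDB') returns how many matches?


Pattern '[a-z]+' finds one or more lowercase letters.
Text: 'bcfa 308 CBA ce 312 ED db 908 FBA cfed 538 BDB'
Scanning for matches:
  Match 1: 'bcfa'
  Match 2: 'ce'
  Match 3: 'db'
  Match 4: 'cfed'
Total matches: 4

4


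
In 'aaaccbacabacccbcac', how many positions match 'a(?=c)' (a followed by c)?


Lookahead 'a(?=c)' matches 'a' only when followed by 'c'.
String: 'aaaccbacabacccbcac'
Checking each position where char is 'a':
  pos 0: 'a' -> no (next='a')
  pos 1: 'a' -> no (next='a')
  pos 2: 'a' -> MATCH (next='c')
  pos 6: 'a' -> MATCH (next='c')
  pos 8: 'a' -> no (next='b')
  pos 10: 'a' -> MATCH (next='c')
  pos 16: 'a' -> MATCH (next='c')
Matching positions: [2, 6, 10, 16]
Count: 4

4


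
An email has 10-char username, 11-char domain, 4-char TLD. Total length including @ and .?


An email address has format: username@domain.tld
Username length: 10
'@' character: 1
Domain length: 11
'.' character: 1
TLD length: 4
Total = 10 + 1 + 11 + 1 + 4 = 27

27


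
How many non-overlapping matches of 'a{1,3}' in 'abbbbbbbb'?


Pattern 'a{1,3}' matches between 1 and 3 consecutive a's (greedy).
String: 'abbbbbbbb'
Finding runs of a's and applying greedy matching:
  Run at pos 0: 'a' (length 1)
Matches: ['a']
Count: 1

1


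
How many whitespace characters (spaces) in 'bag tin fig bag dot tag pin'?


\s matches whitespace characters (spaces, tabs, etc.).
Text: 'bag tin fig bag dot tag pin'
This text has 7 words separated by spaces.
Number of spaces = number of words - 1 = 7 - 1 = 6

6


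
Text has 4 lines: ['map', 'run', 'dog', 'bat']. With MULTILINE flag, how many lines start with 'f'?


With MULTILINE flag, ^ matches the start of each line.
Lines: ['map', 'run', 'dog', 'bat']
Checking which lines start with 'f':
  Line 1: 'map' -> no
  Line 2: 'run' -> no
  Line 3: 'dog' -> no
  Line 4: 'bat' -> no
Matching lines: []
Count: 0

0


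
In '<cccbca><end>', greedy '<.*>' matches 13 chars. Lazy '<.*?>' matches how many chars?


Greedy '<.*>' tries to match as MUCH as possible.
Lazy '<.*?>' tries to match as LITTLE as possible.

String: '<cccbca><end>'
Greedy '<.*>' starts at first '<' and extends to the LAST '>': '<cccbca><end>' (13 chars)
Lazy '<.*?>' starts at first '<' and stops at the FIRST '>': '<cccbca>' (8 chars)

8


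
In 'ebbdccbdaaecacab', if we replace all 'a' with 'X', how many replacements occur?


re.sub('a', 'X', text) replaces every occurrence of 'a' with 'X'.
Text: 'ebbdccbdaaecacab'
Scanning for 'a':
  pos 8: 'a' -> replacement #1
  pos 9: 'a' -> replacement #2
  pos 12: 'a' -> replacement #3
  pos 14: 'a' -> replacement #4
Total replacements: 4

4


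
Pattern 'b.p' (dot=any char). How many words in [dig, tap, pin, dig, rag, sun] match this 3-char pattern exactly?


Pattern 'b.p' means: starts with 'b', any single char, ends with 'p'.
Checking each word (must be exactly 3 chars):
  'dig' (len=3): no
  'tap' (len=3): no
  'pin' (len=3): no
  'dig' (len=3): no
  'rag' (len=3): no
  'sun' (len=3): no
Matching words: []
Total: 0

0


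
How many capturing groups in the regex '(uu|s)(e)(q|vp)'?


To count capturing groups, count each '(' that starts a group.
Pattern: '(uu|s)(e)(q|vp)'
Walking through the pattern:
  Position 0: '(' -> group #1
  Position 6: '(' -> group #2
  Position 9: '(' -> group #3
Total capturing groups: 3

3


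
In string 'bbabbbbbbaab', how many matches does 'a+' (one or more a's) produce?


Pattern 'a+' matches one or more consecutive a's.
String: 'bbabbbbbbaab'
Scanning for runs of a:
  Match 1: 'a' (length 1)
  Match 2: 'aa' (length 2)
Total matches: 2

2


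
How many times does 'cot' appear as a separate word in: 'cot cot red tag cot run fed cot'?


Scanning each word for exact match 'cot':
  Word 1: 'cot' -> MATCH
  Word 2: 'cot' -> MATCH
  Word 3: 'red' -> no
  Word 4: 'tag' -> no
  Word 5: 'cot' -> MATCH
  Word 6: 'run' -> no
  Word 7: 'fed' -> no
  Word 8: 'cot' -> MATCH
Total matches: 4

4


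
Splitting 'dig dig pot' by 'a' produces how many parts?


Splitting by 'a' breaks the string at each occurrence of the separator.
Text: 'dig dig pot'
Parts after split:
  Part 1: 'dig dig pot'
Total parts: 1

1


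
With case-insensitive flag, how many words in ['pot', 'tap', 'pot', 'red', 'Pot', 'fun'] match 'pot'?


Case-insensitive matching: compare each word's lowercase form to 'pot'.
  'pot' -> lower='pot' -> MATCH
  'tap' -> lower='tap' -> no
  'pot' -> lower='pot' -> MATCH
  'red' -> lower='red' -> no
  'Pot' -> lower='pot' -> MATCH
  'fun' -> lower='fun' -> no
Matches: ['pot', 'pot', 'Pot']
Count: 3

3


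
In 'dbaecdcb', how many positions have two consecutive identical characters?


Looking for consecutive identical characters in 'dbaecdcb':
  pos 0-1: 'd' vs 'b' -> different
  pos 1-2: 'b' vs 'a' -> different
  pos 2-3: 'a' vs 'e' -> different
  pos 3-4: 'e' vs 'c' -> different
  pos 4-5: 'c' vs 'd' -> different
  pos 5-6: 'd' vs 'c' -> different
  pos 6-7: 'c' vs 'b' -> different
Consecutive identical pairs: []
Count: 0

0


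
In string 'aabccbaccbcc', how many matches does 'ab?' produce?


Pattern 'ab?' matches 'a' optionally followed by 'b'.
String: 'aabccbaccbcc'
Scanning left to right for 'a' then checking next char:
  Match 1: 'a' (a not followed by b)
  Match 2: 'ab' (a followed by b)
  Match 3: 'a' (a not followed by b)
Total matches: 3

3


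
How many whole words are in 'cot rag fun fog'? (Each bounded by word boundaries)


Word boundaries (\b) mark the start/end of each word.
Text: 'cot rag fun fog'
Splitting by whitespace:
  Word 1: 'cot'
  Word 2: 'rag'
  Word 3: 'fun'
  Word 4: 'fog'
Total whole words: 4

4


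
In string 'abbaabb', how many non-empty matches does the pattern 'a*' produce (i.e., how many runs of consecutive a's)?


Pattern 'a*' matches zero or more a's. We want non-empty runs of consecutive a's.
String: 'abbaabb'
Walking through the string to find runs of a's:
  Run 1: positions 0-0 -> 'a'
  Run 2: positions 3-4 -> 'aa'
Non-empty runs found: ['a', 'aa']
Count: 2

2


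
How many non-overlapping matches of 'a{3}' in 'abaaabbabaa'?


Pattern 'a{3}' matches exactly 3 consecutive a's (greedy, non-overlapping).
String: 'abaaabbabaa'
Scanning for runs of a's:
  Run at pos 0: 'a' (length 1) -> 0 match(es)
  Run at pos 2: 'aaa' (length 3) -> 1 match(es)
  Run at pos 7: 'a' (length 1) -> 0 match(es)
  Run at pos 9: 'aa' (length 2) -> 0 match(es)
Matches found: ['aaa']
Total: 1

1


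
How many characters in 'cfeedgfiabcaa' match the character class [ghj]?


Character class [ghj] matches any of: {g, h, j}
Scanning string 'cfeedgfiabcaa' character by character:
  pos 0: 'c' -> no
  pos 1: 'f' -> no
  pos 2: 'e' -> no
  pos 3: 'e' -> no
  pos 4: 'd' -> no
  pos 5: 'g' -> MATCH
  pos 6: 'f' -> no
  pos 7: 'i' -> no
  pos 8: 'a' -> no
  pos 9: 'b' -> no
  pos 10: 'c' -> no
  pos 11: 'a' -> no
  pos 12: 'a' -> no
Total matches: 1

1


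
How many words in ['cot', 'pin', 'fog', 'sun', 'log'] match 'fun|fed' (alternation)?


Alternation 'fun|fed' matches either 'fun' or 'fed'.
Checking each word:
  'cot' -> no
  'pin' -> no
  'fog' -> no
  'sun' -> no
  'log' -> no
Matches: []
Count: 0

0


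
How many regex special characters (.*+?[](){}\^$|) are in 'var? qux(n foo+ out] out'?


Regex special characters are: . * + ? [ ] ( ) { } \ ^ $ |
Scanning 'var? qux(n foo+ out] out':
  pos 3: '?' -> SPECIAL
  pos 8: '(' -> SPECIAL
  pos 14: '+' -> SPECIAL
  pos 19: ']' -> SPECIAL
Special chars found: ['?', '(', '+', ']']
Total: 4

4


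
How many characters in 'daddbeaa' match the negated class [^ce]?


Negated class [^ce] matches any char NOT in {c, e}
Scanning 'daddbeaa':
  pos 0: 'd' -> MATCH
  pos 1: 'a' -> MATCH
  pos 2: 'd' -> MATCH
  pos 3: 'd' -> MATCH
  pos 4: 'b' -> MATCH
  pos 5: 'e' -> no (excluded)
  pos 6: 'a' -> MATCH
  pos 7: 'a' -> MATCH
Total matches: 7

7


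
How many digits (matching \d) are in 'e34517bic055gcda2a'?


\d matches any digit 0-9.
Scanning 'e34517bic055gcda2a':
  pos 1: '3' -> DIGIT
  pos 2: '4' -> DIGIT
  pos 3: '5' -> DIGIT
  pos 4: '1' -> DIGIT
  pos 5: '7' -> DIGIT
  pos 9: '0' -> DIGIT
  pos 10: '5' -> DIGIT
  pos 11: '5' -> DIGIT
  pos 16: '2' -> DIGIT
Digits found: ['3', '4', '5', '1', '7', '0', '5', '5', '2']
Total: 9

9


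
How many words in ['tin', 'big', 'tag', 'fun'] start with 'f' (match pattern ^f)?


Pattern ^f anchors to start of word. Check which words begin with 'f':
  'tin' -> no
  'big' -> no
  'tag' -> no
  'fun' -> MATCH (starts with 'f')
Matching words: ['fun']
Count: 1

1


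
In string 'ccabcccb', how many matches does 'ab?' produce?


Pattern 'ab?' matches 'a' optionally followed by 'b'.
String: 'ccabcccb'
Scanning left to right for 'a' then checking next char:
  Match 1: 'ab' (a followed by b)
Total matches: 1

1


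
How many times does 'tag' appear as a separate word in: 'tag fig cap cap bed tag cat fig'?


Scanning each word for exact match 'tag':
  Word 1: 'tag' -> MATCH
  Word 2: 'fig' -> no
  Word 3: 'cap' -> no
  Word 4: 'cap' -> no
  Word 5: 'bed' -> no
  Word 6: 'tag' -> MATCH
  Word 7: 'cat' -> no
  Word 8: 'fig' -> no
Total matches: 2

2


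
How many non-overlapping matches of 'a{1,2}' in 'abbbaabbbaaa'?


Pattern 'a{1,2}' matches between 1 and 2 consecutive a's (greedy).
String: 'abbbaabbbaaa'
Finding runs of a's and applying greedy matching:
  Run at pos 0: 'a' (length 1)
  Run at pos 4: 'aa' (length 2)
  Run at pos 9: 'aaa' (length 3)
Matches: ['a', 'aa', 'aa', 'a']
Count: 4

4


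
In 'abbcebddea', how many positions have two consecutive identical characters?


Looking for consecutive identical characters in 'abbcebddea':
  pos 0-1: 'a' vs 'b' -> different
  pos 1-2: 'b' vs 'b' -> MATCH ('bb')
  pos 2-3: 'b' vs 'c' -> different
  pos 3-4: 'c' vs 'e' -> different
  pos 4-5: 'e' vs 'b' -> different
  pos 5-6: 'b' vs 'd' -> different
  pos 6-7: 'd' vs 'd' -> MATCH ('dd')
  pos 7-8: 'd' vs 'e' -> different
  pos 8-9: 'e' vs 'a' -> different
Consecutive identical pairs: ['bb', 'dd']
Count: 2

2


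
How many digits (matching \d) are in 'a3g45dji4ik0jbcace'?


\d matches any digit 0-9.
Scanning 'a3g45dji4ik0jbcace':
  pos 1: '3' -> DIGIT
  pos 3: '4' -> DIGIT
  pos 4: '5' -> DIGIT
  pos 8: '4' -> DIGIT
  pos 11: '0' -> DIGIT
Digits found: ['3', '4', '5', '4', '0']
Total: 5

5


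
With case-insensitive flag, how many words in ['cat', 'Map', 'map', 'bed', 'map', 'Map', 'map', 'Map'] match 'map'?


Case-insensitive matching: compare each word's lowercase form to 'map'.
  'cat' -> lower='cat' -> no
  'Map' -> lower='map' -> MATCH
  'map' -> lower='map' -> MATCH
  'bed' -> lower='bed' -> no
  'map' -> lower='map' -> MATCH
  'Map' -> lower='map' -> MATCH
  'map' -> lower='map' -> MATCH
  'Map' -> lower='map' -> MATCH
Matches: ['Map', 'map', 'map', 'Map', 'map', 'Map']
Count: 6

6


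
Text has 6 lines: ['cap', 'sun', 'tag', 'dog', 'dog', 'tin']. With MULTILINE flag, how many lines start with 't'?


With MULTILINE flag, ^ matches the start of each line.
Lines: ['cap', 'sun', 'tag', 'dog', 'dog', 'tin']
Checking which lines start with 't':
  Line 1: 'cap' -> no
  Line 2: 'sun' -> no
  Line 3: 'tag' -> MATCH
  Line 4: 'dog' -> no
  Line 5: 'dog' -> no
  Line 6: 'tin' -> MATCH
Matching lines: ['tag', 'tin']
Count: 2

2


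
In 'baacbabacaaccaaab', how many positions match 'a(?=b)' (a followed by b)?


Lookahead 'a(?=b)' matches 'a' only when followed by 'b'.
String: 'baacbabacaaccaaab'
Checking each position where char is 'a':
  pos 1: 'a' -> no (next='a')
  pos 2: 'a' -> no (next='c')
  pos 5: 'a' -> MATCH (next='b')
  pos 7: 'a' -> no (next='c')
  pos 9: 'a' -> no (next='a')
  pos 10: 'a' -> no (next='c')
  pos 13: 'a' -> no (next='a')
  pos 14: 'a' -> no (next='a')
  pos 15: 'a' -> MATCH (next='b')
Matching positions: [5, 15]
Count: 2

2


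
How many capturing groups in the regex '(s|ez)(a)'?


To count capturing groups, count each '(' that starts a group.
Pattern: '(s|ez)(a)'
Walking through the pattern:
  Position 0: '(' -> group #1
  Position 6: '(' -> group #2
Total capturing groups: 2

2


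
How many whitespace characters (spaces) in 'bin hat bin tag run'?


\s matches whitespace characters (spaces, tabs, etc.).
Text: 'bin hat bin tag run'
This text has 5 words separated by spaces.
Number of spaces = number of words - 1 = 5 - 1 = 4

4


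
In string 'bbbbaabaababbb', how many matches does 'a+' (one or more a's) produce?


Pattern 'a+' matches one or more consecutive a's.
String: 'bbbbaabaababbb'
Scanning for runs of a:
  Match 1: 'aa' (length 2)
  Match 2: 'aa' (length 2)
  Match 3: 'a' (length 1)
Total matches: 3

3


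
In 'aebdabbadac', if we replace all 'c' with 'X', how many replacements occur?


re.sub('c', 'X', text) replaces every occurrence of 'c' with 'X'.
Text: 'aebdabbadac'
Scanning for 'c':
  pos 10: 'c' -> replacement #1
Total replacements: 1

1
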